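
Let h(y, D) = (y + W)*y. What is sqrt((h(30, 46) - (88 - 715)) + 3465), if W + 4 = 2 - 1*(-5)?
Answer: 11*sqrt(42) ≈ 71.288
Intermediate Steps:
W = 3 (W = -4 + (2 - 1*(-5)) = -4 + (2 + 5) = -4 + 7 = 3)
h(y, D) = y*(3 + y) (h(y, D) = (y + 3)*y = (3 + y)*y = y*(3 + y))
sqrt((h(30, 46) - (88 - 715)) + 3465) = sqrt((30*(3 + 30) - (88 - 715)) + 3465) = sqrt((30*33 - 1*(-627)) + 3465) = sqrt((990 + 627) + 3465) = sqrt(1617 + 3465) = sqrt(5082) = 11*sqrt(42)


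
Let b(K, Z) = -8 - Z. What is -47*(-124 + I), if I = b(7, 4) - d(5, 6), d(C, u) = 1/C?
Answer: 32007/5 ≈ 6401.4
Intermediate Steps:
I = -61/5 (I = (-8 - 1*4) - 1/5 = (-8 - 4) - 1*1/5 = -12 - 1/5 = -61/5 ≈ -12.200)
-47*(-124 + I) = -47*(-124 - 61/5) = -47*(-681/5) = 32007/5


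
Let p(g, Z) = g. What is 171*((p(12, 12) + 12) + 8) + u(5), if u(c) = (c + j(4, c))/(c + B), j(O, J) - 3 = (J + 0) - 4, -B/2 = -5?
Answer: 27363/5 ≈ 5472.6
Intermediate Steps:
B = 10 (B = -2*(-5) = 10)
j(O, J) = -1 + J (j(O, J) = 3 + ((J + 0) - 4) = 3 + (J - 4) = 3 + (-4 + J) = -1 + J)
u(c) = (-1 + 2*c)/(10 + c) (u(c) = (c + (-1 + c))/(c + 10) = (-1 + 2*c)/(10 + c))
171*((p(12, 12) + 12) + 8) + u(5) = 171*((12 + 12) + 8) + (-1 + 2*5)/(10 + 5) = 171*(24 + 8) + (-1 + 10)/15 = 171*32 + (1/15)*9 = 5472 + ⅗ = 27363/5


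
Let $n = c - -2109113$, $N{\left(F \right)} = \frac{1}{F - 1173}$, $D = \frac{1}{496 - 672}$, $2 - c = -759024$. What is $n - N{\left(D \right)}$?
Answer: $\frac{592124428587}{206449} \approx 2.8681 \cdot 10^{6}$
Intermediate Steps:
$c = 759026$ ($c = 2 - -759024 = 2 + 759024 = 759026$)
$D = - \frac{1}{176}$ ($D = \frac{1}{-176} = - \frac{1}{176} \approx -0.0056818$)
$N{\left(F \right)} = \frac{1}{-1173 + F}$
$n = 2868139$ ($n = 759026 - -2109113 = 759026 + 2109113 = 2868139$)
$n - N{\left(D \right)} = 2868139 - \frac{1}{-1173 - \frac{1}{176}} = 2868139 - \frac{1}{- \frac{206449}{176}} = 2868139 - - \frac{176}{206449} = 2868139 + \frac{176}{206449} = \frac{592124428587}{206449}$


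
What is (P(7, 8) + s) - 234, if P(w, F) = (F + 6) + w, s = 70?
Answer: -143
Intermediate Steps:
P(w, F) = 6 + F + w (P(w, F) = (6 + F) + w = 6 + F + w)
(P(7, 8) + s) - 234 = ((6 + 8 + 7) + 70) - 234 = (21 + 70) - 234 = 91 - 234 = -143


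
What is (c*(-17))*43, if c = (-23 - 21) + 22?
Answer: 16082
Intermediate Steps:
c = -22 (c = -44 + 22 = -22)
(c*(-17))*43 = -22*(-17)*43 = 374*43 = 16082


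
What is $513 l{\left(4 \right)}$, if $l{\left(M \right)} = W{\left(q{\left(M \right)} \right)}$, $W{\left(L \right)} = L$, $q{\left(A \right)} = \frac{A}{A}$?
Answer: $513$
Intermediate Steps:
$q{\left(A \right)} = 1$
$l{\left(M \right)} = 1$
$513 l{\left(4 \right)} = 513 \cdot 1 = 513$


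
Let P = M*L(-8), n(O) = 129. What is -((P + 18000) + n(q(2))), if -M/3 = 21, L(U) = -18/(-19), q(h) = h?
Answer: -343317/19 ≈ -18069.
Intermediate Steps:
L(U) = 18/19 (L(U) = -18*(-1/19) = 18/19)
M = -63 (M = -3*21 = -63)
P = -1134/19 (P = -63*18/19 = -1134/19 ≈ -59.684)
-((P + 18000) + n(q(2))) = -((-1134/19 + 18000) + 129) = -(340866/19 + 129) = -1*343317/19 = -343317/19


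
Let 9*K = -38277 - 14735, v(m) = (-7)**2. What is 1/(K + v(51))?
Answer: -9/52571 ≈ -0.00017120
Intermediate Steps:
v(m) = 49
K = -53012/9 (K = (-38277 - 14735)/9 = (1/9)*(-53012) = -53012/9 ≈ -5890.2)
1/(K + v(51)) = 1/(-53012/9 + 49) = 1/(-52571/9) = -9/52571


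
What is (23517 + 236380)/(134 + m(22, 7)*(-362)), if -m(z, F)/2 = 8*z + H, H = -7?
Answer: 259897/122490 ≈ 2.1218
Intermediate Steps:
m(z, F) = 14 - 16*z (m(z, F) = -2*(8*z - 7) = -2*(-7 + 8*z) = 14 - 16*z)
(23517 + 236380)/(134 + m(22, 7)*(-362)) = (23517 + 236380)/(134 + (14 - 16*22)*(-362)) = 259897/(134 + (14 - 352)*(-362)) = 259897/(134 - 338*(-362)) = 259897/(134 + 122356) = 259897/122490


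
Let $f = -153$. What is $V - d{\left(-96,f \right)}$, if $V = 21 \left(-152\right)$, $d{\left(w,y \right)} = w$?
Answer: $-3096$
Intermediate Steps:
$V = -3192$
$V - d{\left(-96,f \right)} = -3192 - -96 = -3192 + 96 = -3096$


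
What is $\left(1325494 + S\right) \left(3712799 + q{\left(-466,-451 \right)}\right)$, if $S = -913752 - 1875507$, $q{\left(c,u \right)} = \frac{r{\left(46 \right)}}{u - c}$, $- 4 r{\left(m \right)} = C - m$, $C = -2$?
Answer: $-5434666399247$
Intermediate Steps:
$r{\left(m \right)} = \frac{1}{2} + \frac{m}{4}$ ($r{\left(m \right)} = - \frac{-2 - m}{4} = \frac{1}{2} + \frac{m}{4}$)
$q{\left(c,u \right)} = \frac{12}{u - c}$ ($q{\left(c,u \right)} = \frac{\frac{1}{2} + \frac{1}{4} \cdot 46}{u - c} = \frac{\frac{1}{2} + \frac{23}{2}}{u - c} = \frac{12}{u - c}$)
$S = -2789259$
$\left(1325494 + S\right) \left(3712799 + q{\left(-466,-451 \right)}\right) = \left(1325494 - 2789259\right) \left(3712799 + \frac{12}{-451 - -466}\right) = - 1463765 \left(3712799 + \frac{12}{-451 + 466}\right) = - 1463765 \left(3712799 + \frac{12}{15}\right) = - 1463765 \left(3712799 + 12 \cdot \frac{1}{15}\right) = - 1463765 \left(3712799 + \frac{4}{5}\right) = \left(-1463765\right) \frac{18563999}{5} = -5434666399247$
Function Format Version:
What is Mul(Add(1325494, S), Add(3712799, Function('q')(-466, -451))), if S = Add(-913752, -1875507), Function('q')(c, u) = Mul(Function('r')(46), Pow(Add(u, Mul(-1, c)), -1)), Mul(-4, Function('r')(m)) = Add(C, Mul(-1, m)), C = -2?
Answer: -5434666399247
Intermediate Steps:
Function('r')(m) = Add(Rational(1, 2), Mul(Rational(1, 4), m)) (Function('r')(m) = Mul(Rational(-1, 4), Add(-2, Mul(-1, m))) = Add(Rational(1, 2), Mul(Rational(1, 4), m)))
Function('q')(c, u) = Mul(12, Pow(Add(u, Mul(-1, c)), -1)) (Function('q')(c, u) = Mul(Add(Rational(1, 2), Mul(Rational(1, 4), 46)), Pow(Add(u, Mul(-1, c)), -1)) = Mul(Add(Rational(1, 2), Rational(23, 2)), Pow(Add(u, Mul(-1, c)), -1)) = Mul(12, Pow(Add(u, Mul(-1, c)), -1)))
S = -2789259
Mul(Add(1325494, S), Add(3712799, Function('q')(-466, -451))) = Mul(Add(1325494, -2789259), Add(3712799, Mul(12, Pow(Add(-451, Mul(-1, -466)), -1)))) = Mul(-1463765, Add(3712799, Mul(12, Pow(Add(-451, 466), -1)))) = Mul(-1463765, Add(3712799, Mul(12, Pow(15, -1)))) = Mul(-1463765, Add(3712799, Mul(12, Rational(1, 15)))) = Mul(-1463765, Add(3712799, Rational(4, 5))) = Mul(-1463765, Rational(18563999, 5)) = -5434666399247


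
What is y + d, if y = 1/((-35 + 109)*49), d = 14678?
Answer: 53222429/3626 ≈ 14678.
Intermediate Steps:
y = 1/3626 (y = 1/(74*49) = 1/3626 ≈ 0.00027579)
y + d = 1/3626 + 14678 = 53222429/3626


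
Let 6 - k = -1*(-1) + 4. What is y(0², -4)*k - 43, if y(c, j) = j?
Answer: -47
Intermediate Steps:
k = 1 (k = 6 - (-1*(-1) + 4) = 6 - (1 + 4) = 6 - 1*5 = 6 - 5 = 1)
y(0², -4)*k - 43 = -4*1 - 43 = -4 - 43 = -47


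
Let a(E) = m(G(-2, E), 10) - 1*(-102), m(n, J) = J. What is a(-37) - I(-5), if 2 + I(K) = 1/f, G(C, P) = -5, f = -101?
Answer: 11515/101 ≈ 114.01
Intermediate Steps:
I(K) = -203/101 (I(K) = -2 + 1/(-101) = -2 - 1/101 = -203/101)
a(E) = 112 (a(E) = 10 - 1*(-102) = 10 + 102 = 112)
a(-37) - I(-5) = 112 - 1*(-203/101) = 112 + 203/101 = 11515/101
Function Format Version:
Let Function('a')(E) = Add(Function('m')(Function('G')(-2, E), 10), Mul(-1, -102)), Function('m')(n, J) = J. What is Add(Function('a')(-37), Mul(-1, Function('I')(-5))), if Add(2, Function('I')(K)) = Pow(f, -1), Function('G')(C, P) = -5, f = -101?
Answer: Rational(11515, 101) ≈ 114.01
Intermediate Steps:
Function('I')(K) = Rational(-203, 101) (Function('I')(K) = Add(-2, Pow(-101, -1)) = Add(-2, Rational(-1, 101)) = Rational(-203, 101))
Function('a')(E) = 112 (Function('a')(E) = Add(10, Mul(-1, -102)) = Add(10, 102) = 112)
Add(Function('a')(-37), Mul(-1, Function('I')(-5))) = Add(112, Mul(-1, Rational(-203, 101))) = Add(112, Rational(203, 101)) = Rational(11515, 101)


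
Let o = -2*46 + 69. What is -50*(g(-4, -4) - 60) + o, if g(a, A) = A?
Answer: 3177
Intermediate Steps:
o = -23 (o = -92 + 69 = -23)
-50*(g(-4, -4) - 60) + o = -50*(-4 - 60) - 23 = -50*(-64) - 23 = 3200 - 23 = 3177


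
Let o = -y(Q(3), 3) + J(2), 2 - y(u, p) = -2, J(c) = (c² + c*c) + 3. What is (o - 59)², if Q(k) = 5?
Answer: 2704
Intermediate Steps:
J(c) = 3 + 2*c² (J(c) = (c² + c²) + 3 = 2*c² + 3 = 3 + 2*c²)
y(u, p) = 4 (y(u, p) = 2 - 1*(-2) = 2 + 2 = 4)
o = 7 (o = -1*4 + (3 + 2*2²) = -4 + (3 + 2*4) = -4 + (3 + 8) = -4 + 11 = 7)
(o - 59)² = (7 - 59)² = (-52)² = 2704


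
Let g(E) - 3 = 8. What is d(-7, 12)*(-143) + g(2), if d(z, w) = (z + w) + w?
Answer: -2420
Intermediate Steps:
d(z, w) = z + 2*w (d(z, w) = (w + z) + w = z + 2*w)
g(E) = 11 (g(E) = 3 + 8 = 11)
d(-7, 12)*(-143) + g(2) = (-7 + 2*12)*(-143) + 11 = (-7 + 24)*(-143) + 11 = 17*(-143) + 11 = -2431 + 11 = -2420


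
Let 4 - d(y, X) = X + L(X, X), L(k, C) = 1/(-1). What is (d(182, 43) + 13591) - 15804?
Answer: -2251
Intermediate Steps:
L(k, C) = -1
d(y, X) = 5 - X (d(y, X) = 4 - (X - 1) = 4 - (-1 + X) = 4 + (1 - X) = 5 - X)
(d(182, 43) + 13591) - 15804 = ((5 - 1*43) + 13591) - 15804 = ((5 - 43) + 13591) - 15804 = (-38 + 13591) - 15804 = 13553 - 15804 = -2251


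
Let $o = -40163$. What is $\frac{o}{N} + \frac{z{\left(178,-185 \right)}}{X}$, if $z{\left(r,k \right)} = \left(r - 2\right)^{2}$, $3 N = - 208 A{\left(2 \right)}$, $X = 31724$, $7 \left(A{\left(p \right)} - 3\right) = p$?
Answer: $\frac{611475919}{3449264} \approx 177.28$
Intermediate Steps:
$A{\left(p \right)} = 3 + \frac{p}{7}$
$N = - \frac{4784}{21}$ ($N = \frac{\left(-208\right) \left(3 + \frac{1}{7} \cdot 2\right)}{3} = \frac{\left(-208\right) \left(3 + \frac{2}{7}\right)}{3} = \frac{\left(-208\right) \frac{23}{7}}{3} = \frac{1}{3} \left(- \frac{4784}{7}\right) = - \frac{4784}{21} \approx -227.81$)
$z{\left(r,k \right)} = \left(-2 + r\right)^{2}$
$\frac{o}{N} + \frac{z{\left(178,-185 \right)}}{X} = - \frac{40163}{- \frac{4784}{21}} + \frac{\left(-2 + 178\right)^{2}}{31724} = \left(-40163\right) \left(- \frac{21}{4784}\right) + 176^{2} \cdot \frac{1}{31724} = \frac{843423}{4784} + 30976 \cdot \frac{1}{31724} = \frac{843423}{4784} + \frac{704}{721} = \frac{611475919}{3449264}$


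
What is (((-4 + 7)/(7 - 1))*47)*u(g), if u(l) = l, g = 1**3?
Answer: 47/2 ≈ 23.500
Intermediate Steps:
g = 1
(((-4 + 7)/(7 - 1))*47)*u(g) = (((-4 + 7)/(7 - 1))*47)*1 = ((3/6)*47)*1 = ((3*(1/6))*47)*1 = ((1/2)*47)*1 = (47/2)*1 = 47/2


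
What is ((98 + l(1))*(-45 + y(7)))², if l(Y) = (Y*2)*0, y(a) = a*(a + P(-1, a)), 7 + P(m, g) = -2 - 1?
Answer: 41835024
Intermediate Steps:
P(m, g) = -10 (P(m, g) = -7 + (-2 - 1) = -7 - 3 = -10)
y(a) = a*(-10 + a) (y(a) = a*(a - 10) = a*(-10 + a))
l(Y) = 0 (l(Y) = (2*Y)*0 = 0)
((98 + l(1))*(-45 + y(7)))² = ((98 + 0)*(-45 + 7*(-10 + 7)))² = (98*(-45 + 7*(-3)))² = (98*(-45 - 21))² = (98*(-66))² = (-6468)² = 41835024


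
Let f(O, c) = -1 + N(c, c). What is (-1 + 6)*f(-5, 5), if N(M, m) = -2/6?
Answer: -20/3 ≈ -6.6667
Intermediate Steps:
N(M, m) = -⅓ (N(M, m) = -2*⅙ = -⅓)
f(O, c) = -4/3 (f(O, c) = -1 - ⅓ = -4/3)
(-1 + 6)*f(-5, 5) = (-1 + 6)*(-4/3) = 5*(-4/3) = -20/3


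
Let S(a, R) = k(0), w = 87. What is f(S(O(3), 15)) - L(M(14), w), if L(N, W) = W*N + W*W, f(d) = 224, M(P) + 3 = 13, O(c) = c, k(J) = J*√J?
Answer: -8215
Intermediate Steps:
k(J) = J^(3/2)
S(a, R) = 0 (S(a, R) = 0^(3/2) = 0)
M(P) = 10 (M(P) = -3 + 13 = 10)
L(N, W) = W² + N*W (L(N, W) = N*W + W² = W² + N*W)
f(S(O(3), 15)) - L(M(14), w) = 224 - 87*(10 + 87) = 224 - 87*97 = 224 - 1*8439 = 224 - 8439 = -8215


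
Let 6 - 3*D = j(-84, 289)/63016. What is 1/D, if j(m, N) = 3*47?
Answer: 63016/125985 ≈ 0.50019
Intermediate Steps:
j(m, N) = 141
D = 125985/63016 (D = 2 - 47/63016 = 125985/63016 ≈ 1.9993)
1/D = 1/(125985/63016) = 63016/125985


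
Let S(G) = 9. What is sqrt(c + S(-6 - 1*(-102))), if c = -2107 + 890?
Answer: 2*I*sqrt(302) ≈ 34.756*I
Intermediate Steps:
c = -1217
sqrt(c + S(-6 - 1*(-102))) = sqrt(-1217 + 9) = sqrt(-1208) = 2*I*sqrt(302)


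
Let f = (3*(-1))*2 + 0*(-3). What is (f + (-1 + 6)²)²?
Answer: 361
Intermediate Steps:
f = -6 (f = -3*2 + 0 = -6 + 0 = -6)
(f + (-1 + 6)²)² = (-6 + (-1 + 6)²)² = (-6 + 5²)² = (-6 + 25)² = 19² = 361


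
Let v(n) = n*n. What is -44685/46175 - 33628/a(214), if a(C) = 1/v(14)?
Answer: -60868706617/9235 ≈ -6.5911e+6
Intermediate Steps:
v(n) = n²
a(C) = 1/196 (a(C) = 1/(14²) = 1/196)
-44685/46175 - 33628/a(214) = -44685/46175 - 33628/1/196 = -44685*1/46175 - 33628*196 = -8937/9235 - 6591088 = -60868706617/9235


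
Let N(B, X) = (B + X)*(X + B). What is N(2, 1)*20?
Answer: 180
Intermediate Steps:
N(B, X) = (B + X)**2 (N(B, X) = (B + X)*(B + X) = (B + X)**2)
N(2, 1)*20 = (2 + 1)**2*20 = 3**2*20 = 9*20 = 180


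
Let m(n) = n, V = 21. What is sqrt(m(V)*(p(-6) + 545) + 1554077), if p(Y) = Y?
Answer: 2*sqrt(391349) ≈ 1251.2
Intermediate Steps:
sqrt(m(V)*(p(-6) + 545) + 1554077) = sqrt(21*(-6 + 545) + 1554077) = sqrt(21*539 + 1554077) = sqrt(11319 + 1554077) = sqrt(1565396) = 2*sqrt(391349)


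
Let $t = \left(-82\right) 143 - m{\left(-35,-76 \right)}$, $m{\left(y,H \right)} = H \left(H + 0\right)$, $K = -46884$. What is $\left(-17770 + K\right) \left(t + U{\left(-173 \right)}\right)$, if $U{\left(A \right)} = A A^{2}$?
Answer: $335891689226$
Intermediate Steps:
$m{\left(y,H \right)} = H^{2}$ ($m{\left(y,H \right)} = H H = H^{2}$)
$t = -17502$ ($t = \left(-82\right) 143 - \left(-76\right)^{2} = -11726 - 5776 = -17502$)
$U{\left(A \right)} = A^{3}$
$\left(-17770 + K\right) \left(t + U{\left(-173 \right)}\right) = \left(-17770 - 46884\right) \left(-17502 + \left(-173\right)^{3}\right) = - 64654 \left(-17502 - 5177717\right) = \left(-64654\right) \left(-5195219\right) = 335891689226$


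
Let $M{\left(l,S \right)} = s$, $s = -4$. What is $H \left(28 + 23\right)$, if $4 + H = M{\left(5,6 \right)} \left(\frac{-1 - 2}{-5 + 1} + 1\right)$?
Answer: $-561$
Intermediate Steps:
$M{\left(l,S \right)} = -4$
$H = -11$ ($H = -4 - 4 \left(\frac{-1 - 2}{-5 + 1} + 1\right) = -4 - 4 \left(- \frac{3}{-4} + 1\right) = -4 - 4 \left(\left(-3\right) \left(- \frac{1}{4}\right) + 1\right) = -4 - 4 \left(\frac{3}{4} + 1\right) = -4 - 7 = -11$)
$H \left(28 + 23\right) = - 11 \left(28 + 23\right) = \left(-11\right) 51 = -561$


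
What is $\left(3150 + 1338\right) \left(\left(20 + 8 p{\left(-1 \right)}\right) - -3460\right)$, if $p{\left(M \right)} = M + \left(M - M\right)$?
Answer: $15582336$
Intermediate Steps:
$p{\left(M \right)} = M$ ($p{\left(M \right)} = M + 0 = M$)
$\left(3150 + 1338\right) \left(\left(20 + 8 p{\left(-1 \right)}\right) - -3460\right) = \left(3150 + 1338\right) \left(\left(20 + 8 \left(-1\right)\right) - -3460\right) = 4488 \left(\left(20 - 8\right) + 3460\right) = 4488 \left(12 + 3460\right) = 4488 \cdot 3472 = 15582336$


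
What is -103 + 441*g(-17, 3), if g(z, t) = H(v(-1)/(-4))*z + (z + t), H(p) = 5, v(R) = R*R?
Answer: -43762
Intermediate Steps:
v(R) = R**2
g(z, t) = t + 6*z (g(z, t) = 5*z + (z + t) = 5*z + (t + z) = t + 6*z)
-103 + 441*g(-17, 3) = -103 + 441*(3 + 6*(-17)) = -103 + 441*(3 - 102) = -103 + 441*(-99) = -103 - 43659 = -43762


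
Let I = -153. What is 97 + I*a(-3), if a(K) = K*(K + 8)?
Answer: 2392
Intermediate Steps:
a(K) = K*(8 + K)
97 + I*a(-3) = 97 - (-459)*(8 - 3) = 97 - (-459)*5 = 97 - 153*(-15) = 97 + 2295 = 2392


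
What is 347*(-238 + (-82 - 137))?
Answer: -158579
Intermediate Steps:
347*(-238 + (-82 - 137)) = 347*(-238 - 219) = 347*(-457) = -158579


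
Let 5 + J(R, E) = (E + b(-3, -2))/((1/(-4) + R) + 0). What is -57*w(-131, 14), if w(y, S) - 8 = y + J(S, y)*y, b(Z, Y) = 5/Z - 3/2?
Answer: -1135022/11 ≈ -1.0318e+5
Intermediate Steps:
b(Z, Y) = -3/2 + 5/Z (b(Z, Y) = 5/Z - 3*½ = 5/Z - 3/2 = -3/2 + 5/Z)
J(R, E) = -5 + (-19/6 + E)/(-¼ + R) (J(R, E) = -5 + (E + (-3/2 + 5/(-3)))/((1/(-4) + R) + 0) = -5 + (E + (-3/2 + 5*(-⅓)))/((-¼ + R) + 0) = -5 + (E + (-3/2 - 5/3))/(-¼ + R) = -5 + (E - 19/6)/(-¼ + R) = -5 + (-19/6 + E)/(-¼ + R))
w(y, S) = 8 + y + y*(-23 - 60*S + 12*y)/(3*(-1 + 4*S)) (w(y, S) = 8 + (y + ((-23 - 60*S + 12*y)/(3*(-1 + 4*S)))*y) = 8 + (y + y*(-23 - 60*S + 12*y)/(3*(-1 + 4*S))) = 8 + y + y*(-23 - 60*S + 12*y)/(3*(-1 + 4*S)))
-57*w(-131, 14) = -38*(-12 - 13*(-131) + 6*(-131)² + 48*14 - 24*14*(-131))/(-1 + 4*14) = -38*(-12 + 1703 + 6*17161 + 672 + 44016)/(-1 + 56) = -38*(-12 + 1703 + 102966 + 672 + 44016)/55 = -38*149345/55 = -57*59738/33 = -1135022/11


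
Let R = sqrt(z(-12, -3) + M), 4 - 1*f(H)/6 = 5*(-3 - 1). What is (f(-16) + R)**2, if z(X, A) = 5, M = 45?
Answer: 20786 + 1440*sqrt(2) ≈ 22822.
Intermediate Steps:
f(H) = 144 (f(H) = 24 - 30*(-3 - 1) = 24 - 30*(-4) = 24 - 6*(-20) = 24 + 120 = 144)
R = 5*sqrt(2) (R = sqrt(5 + 45) = sqrt(50) = 5*sqrt(2) ≈ 7.0711)
(f(-16) + R)**2 = (144 + 5*sqrt(2))**2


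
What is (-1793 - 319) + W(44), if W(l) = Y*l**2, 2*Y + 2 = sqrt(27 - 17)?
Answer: -4048 + 968*sqrt(10) ≈ -986.92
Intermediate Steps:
Y = -1 + sqrt(10)/2 (Y = -1 + sqrt(27 - 17)/2 = -1 + sqrt(10)/2 ≈ 0.58114)
W(l) = l**2*(-1 + sqrt(10)/2) (W(l) = (-1 + sqrt(10)/2)*l**2 = l**2*(-1 + sqrt(10)/2))
(-1793 - 319) + W(44) = (-1793 - 319) + (1/2)*44**2*(-2 + sqrt(10)) = -2112 + (1/2)*1936*(-2 + sqrt(10)) = -2112 + (-1936 + 968*sqrt(10)) = -4048 + 968*sqrt(10)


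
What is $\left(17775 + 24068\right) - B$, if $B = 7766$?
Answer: $34077$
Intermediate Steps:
$\left(17775 + 24068\right) - B = \left(17775 + 24068\right) - 7766 = 41843 - 7766 = 34077$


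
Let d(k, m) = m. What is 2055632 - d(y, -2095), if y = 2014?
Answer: 2057727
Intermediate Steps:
2055632 - d(y, -2095) = 2055632 - 1*(-2095) = 2055632 + 2095 = 2057727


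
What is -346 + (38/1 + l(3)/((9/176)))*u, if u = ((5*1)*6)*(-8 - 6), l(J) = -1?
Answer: -24278/3 ≈ -8092.7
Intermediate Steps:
u = -420 (u = (5*6)*(-14) = 30*(-14) = -420)
-346 + (38/1 + l(3)/((9/176)))*u = -346 + (38/1 - 1/(9/176))*(-420) = -346 + (38*1 - 1/(9*(1/176)))*(-420) = -346 + (38 - 1/9/176)*(-420) = -346 + (38 - 1*176/9)*(-420) = -346 + (38 - 176/9)*(-420) = -346 + (166/9)*(-420) = -346 - 23240/3 = -24278/3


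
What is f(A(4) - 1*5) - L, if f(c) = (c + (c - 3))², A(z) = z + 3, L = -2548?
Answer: 2549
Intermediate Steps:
A(z) = 3 + z
f(c) = (-3 + 2*c)² (f(c) = (c + (-3 + c))² = (-3 + 2*c)²)
f(A(4) - 1*5) - L = (-3 + 2*((3 + 4) - 1*5))² - 1*(-2548) = (-3 + 2*(7 - 5))² + 2548 = (-3 + 2*2)² + 2548 = (-3 + 4)² + 2548 = 1² + 2548 = 1 + 2548 = 2549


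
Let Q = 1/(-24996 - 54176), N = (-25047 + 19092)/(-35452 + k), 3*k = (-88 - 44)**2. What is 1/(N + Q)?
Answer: 146685923/29464976 ≈ 4.9783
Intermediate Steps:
k = 5808 (k = (-88 - 44)**2/3 = (1/3)*(-132)**2 = (1/3)*17424 = 5808)
N = 5955/29644 (N = (-25047 + 19092)/(-35452 + 5808) = -5955/(-29644) = -5955*(-1/29644) = 5955/29644 ≈ 0.20088)
Q = -1/79172 (Q = 1/(-79172) = -1/79172 ≈ -1.2631e-5)
1/(N + Q) = 1/(5955/29644 - 1/79172) = 1/(29464976/146685923) = 146685923/29464976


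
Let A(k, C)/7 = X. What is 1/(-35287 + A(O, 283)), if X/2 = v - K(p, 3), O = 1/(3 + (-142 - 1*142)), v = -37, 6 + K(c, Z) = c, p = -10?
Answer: -1/35581 ≈ -2.8105e-5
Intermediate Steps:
K(c, Z) = -6 + c
O = -1/281 (O = 1/(3 + (-142 - 142)) = 1/(3 - 284) = 1/(-281) = -1/281 ≈ -0.0035587)
X = -42 (X = 2*(-37 - (-6 - 10)) = 2*(-37 - 1*(-16)) = 2*(-37 + 16) = 2*(-21) = -42)
A(k, C) = -294 (A(k, C) = 7*(-42) = -294)
1/(-35287 + A(O, 283)) = 1/(-35287 - 294) = 1/(-35581) = -1/35581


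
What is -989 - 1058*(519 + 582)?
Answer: -1165847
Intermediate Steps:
-989 - 1058*(519 + 582) = -989 - 1058*1101 = -989 - 1164858 = -1165847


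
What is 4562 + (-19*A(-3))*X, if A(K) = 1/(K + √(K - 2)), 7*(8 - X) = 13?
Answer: 449527/98 + 817*I*√5/98 ≈ 4587.0 + 18.642*I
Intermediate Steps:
X = 43/7 (X = 8 - ⅐*13 = 8 - 13/7 = 43/7 ≈ 6.1429)
A(K) = 1/(K + √(-2 + K))
4562 + (-19*A(-3))*X = 4562 - 19/(-3 + √(-2 - 3))*(43/7) = 4562 - 19/(-3 + √(-5))*(43/7) = 4562 - 19/(-3 + I*√5)*(43/7) = 4562 - 817/(7*(-3 + I*√5))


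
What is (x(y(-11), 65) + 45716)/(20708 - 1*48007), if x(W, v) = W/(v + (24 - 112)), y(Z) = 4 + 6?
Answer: -1051458/627877 ≈ -1.6746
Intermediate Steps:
y(Z) = 10
x(W, v) = W/(-88 + v) (x(W, v) = W/(v - 88) = W/(-88 + v))
(x(y(-11), 65) + 45716)/(20708 - 1*48007) = (10/(-88 + 65) + 45716)/(20708 - 1*48007) = (10/(-23) + 45716)/(20708 - 48007) = (10*(-1/23) + 45716)/(-27299) = (-10/23 + 45716)*(-1/27299) = (1051458/23)*(-1/27299) = -1051458/627877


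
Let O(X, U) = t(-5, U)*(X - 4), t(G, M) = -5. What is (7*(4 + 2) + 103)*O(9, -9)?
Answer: -3625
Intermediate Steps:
O(X, U) = 20 - 5*X (O(X, U) = -5*(X - 4) = -5*(-4 + X) = 20 - 5*X)
(7*(4 + 2) + 103)*O(9, -9) = (7*(4 + 2) + 103)*(20 - 5*9) = (7*6 + 103)*(20 - 45) = (42 + 103)*(-25) = 145*(-25) = -3625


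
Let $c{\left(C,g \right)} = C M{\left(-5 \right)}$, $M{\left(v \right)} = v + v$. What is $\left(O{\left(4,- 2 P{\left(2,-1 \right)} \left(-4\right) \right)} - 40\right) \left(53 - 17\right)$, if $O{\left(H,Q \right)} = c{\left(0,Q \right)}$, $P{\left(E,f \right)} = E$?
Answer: $-1440$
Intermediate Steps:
$M{\left(v \right)} = 2 v$
$c{\left(C,g \right)} = - 10 C$ ($c{\left(C,g \right)} = C 2 \left(-5\right) = C \left(-10\right) = - 10 C$)
$O{\left(H,Q \right)} = 0$ ($O{\left(H,Q \right)} = \left(-10\right) 0 = 0$)
$\left(O{\left(4,- 2 P{\left(2,-1 \right)} \left(-4\right) \right)} - 40\right) \left(53 - 17\right) = \left(0 - 40\right) \left(53 - 17\right) = \left(0 - 40\right) 36 = \left(-40\right) 36 = -1440$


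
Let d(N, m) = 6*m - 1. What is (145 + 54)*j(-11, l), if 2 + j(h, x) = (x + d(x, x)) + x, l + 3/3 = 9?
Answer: 12139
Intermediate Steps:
l = 8 (l = -1 + 9 = 8)
d(N, m) = -1 + 6*m
j(h, x) = -3 + 8*x (j(h, x) = -2 + ((x + (-1 + 6*x)) + x) = -2 + ((-1 + 7*x) + x) = -2 + (-1 + 8*x) = -3 + 8*x)
(145 + 54)*j(-11, l) = (145 + 54)*(-3 + 8*8) = 199*(-3 + 64) = 199*61 = 12139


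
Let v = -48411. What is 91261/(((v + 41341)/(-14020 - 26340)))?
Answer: 368329396/707 ≈ 5.2098e+5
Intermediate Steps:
91261/(((v + 41341)/(-14020 - 26340))) = 91261/(((-48411 + 41341)/(-14020 - 26340))) = 91261/((-7070/(-40360))) = 91261/((-7070*(-1/40360))) = 91261/(707/4036) = 91261*(4036/707) = 368329396/707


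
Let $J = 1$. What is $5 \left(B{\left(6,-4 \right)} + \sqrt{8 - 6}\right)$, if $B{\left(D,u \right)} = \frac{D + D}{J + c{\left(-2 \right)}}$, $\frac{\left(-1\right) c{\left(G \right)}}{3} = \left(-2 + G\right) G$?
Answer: $- \frac{60}{23} + 5 \sqrt{2} \approx 4.4624$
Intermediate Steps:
$c{\left(G \right)} = - 3 G \left(-2 + G\right)$ ($c{\left(G \right)} = - 3 \left(-2 + G\right) G = - 3 G \left(-2 + G\right)$)
$B{\left(D,u \right)} = - \frac{2 D}{23}$ ($B{\left(D,u \right)} = \frac{D + D}{1 + 3 \left(-2\right) \left(2 - -2\right)} = \frac{2 D}{1 + 3 \left(-2\right) \left(2 + 2\right)} = \frac{2 D}{1 + 3 \left(-2\right) 4} = \frac{2 D}{1 - 24} = \frac{2 D}{-23} = 2 D \left(- \frac{1}{23}\right) = - \frac{2 D}{23}$)
$5 \left(B{\left(6,-4 \right)} + \sqrt{8 - 6}\right) = 5 \left(\left(- \frac{2}{23}\right) 6 + \sqrt{8 - 6}\right) = 5 \left(- \frac{12}{23} + \sqrt{2}\right) = - \frac{60}{23} + 5 \sqrt{2}$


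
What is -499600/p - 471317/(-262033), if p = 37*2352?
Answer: -5618487262/1425197487 ≈ -3.9423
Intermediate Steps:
p = 87024
-499600/p - 471317/(-262033) = -499600/87024 - 471317/(-262033) = -499600*1/87024 - 471317*(-1/262033) = -31225/5439 + 471317/262033 = -5618487262/1425197487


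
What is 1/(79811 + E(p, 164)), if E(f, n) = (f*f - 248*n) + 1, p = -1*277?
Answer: 1/115869 ≈ 8.6304e-6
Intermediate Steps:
p = -277
E(f, n) = 1 + f² - 248*n (E(f, n) = (f² - 248*n) + 1 = 1 + f² - 248*n)
1/(79811 + E(p, 164)) = 1/(79811 + (1 + (-277)² - 248*164)) = 1/(79811 + (1 + 76729 - 40672)) = 1/(79811 + 36058) = 1/115869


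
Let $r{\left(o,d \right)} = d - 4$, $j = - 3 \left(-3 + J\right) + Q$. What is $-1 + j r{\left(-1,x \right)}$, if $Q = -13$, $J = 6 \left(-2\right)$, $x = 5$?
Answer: $31$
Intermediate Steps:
$J = -12$
$j = 32$ ($j = - 3 \left(-3 - 12\right) - 13 = \left(-3\right) \left(-15\right) - 13 = 45 - 13 = 32$)
$r{\left(o,d \right)} = -4 + d$ ($r{\left(o,d \right)} = d - 4 = -4 + d$)
$-1 + j r{\left(-1,x \right)} = -1 + 32 \left(-4 + 5\right) = -1 + 32 \cdot 1 = -1 + 32 = 31$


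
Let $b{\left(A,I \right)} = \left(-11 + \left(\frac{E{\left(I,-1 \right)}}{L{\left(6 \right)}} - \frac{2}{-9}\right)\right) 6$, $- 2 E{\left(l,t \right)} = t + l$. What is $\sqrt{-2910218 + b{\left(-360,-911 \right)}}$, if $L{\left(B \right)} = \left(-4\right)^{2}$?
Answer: $\frac{i \sqrt{26191005}}{3} \approx 1705.9 i$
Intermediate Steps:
$L{\left(B \right)} = 16$
$E{\left(l,t \right)} = - \frac{l}{2} - \frac{t}{2}$ ($E{\left(l,t \right)} = - \frac{t + l}{2} = - \frac{l + t}{2} = - \frac{l}{2} - \frac{t}{2}$)
$b{\left(A,I \right)} = - \frac{3095}{48} - \frac{3 I}{16}$ ($b{\left(A,I \right)} = \left(-11 + \left(\frac{- \frac{I}{2} - - \frac{1}{2}}{16} - \frac{2}{-9}\right)\right) 6 = \left(-11 + \left(\left(- \frac{I}{2} + \frac{1}{2}\right) \frac{1}{16} - - \frac{2}{9}\right)\right) 6 = \left(-11 + \left(\left(\frac{1}{2} - \frac{I}{2}\right) \frac{1}{16} + \frac{2}{9}\right)\right) 6 = \left(-11 + \left(\left(\frac{1}{32} - \frac{I}{32}\right) + \frac{2}{9}\right)\right) 6 = \left(-11 - \left(- \frac{73}{288} + \frac{I}{32}\right)\right) 6 = \left(- \frac{3095}{288} - \frac{I}{32}\right) 6 = - \frac{3095}{48} - \frac{3 I}{16}$)
$\sqrt{-2910218 + b{\left(-360,-911 \right)}} = \sqrt{-2910218 - - \frac{319}{3}} = \sqrt{-2910218 + \left(- \frac{3095}{48} + \frac{2733}{16}\right)} = \sqrt{-2910218 + \frac{319}{3}} = \sqrt{- \frac{8730335}{3}} = \frac{i \sqrt{26191005}}{3}$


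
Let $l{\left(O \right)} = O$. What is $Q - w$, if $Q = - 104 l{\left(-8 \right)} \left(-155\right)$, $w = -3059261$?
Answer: $2930301$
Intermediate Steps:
$Q = -128960$ ($Q = \left(-104\right) \left(-8\right) \left(-155\right) = 832 \left(-155\right) = -128960$)
$Q - w = -128960 - -3059261 = -128960 + 3059261 = 2930301$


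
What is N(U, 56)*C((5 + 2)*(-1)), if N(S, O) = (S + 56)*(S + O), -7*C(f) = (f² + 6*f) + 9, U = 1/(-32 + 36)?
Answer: -50625/7 ≈ -7232.1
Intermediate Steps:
U = ¼ (U = 1/4 = ¼ ≈ 0.25000)
C(f) = -9/7 - 6*f/7 - f²/7 (C(f) = -((f² + 6*f) + 9)/7 = -(9 + f² + 6*f)/7 = -9/7 - 6*f/7 - f²/7)
N(S, O) = (56 + S)*(O + S)
N(U, 56)*C((5 + 2)*(-1)) = ((¼)² + 56*56 + 56*(¼) + 56*(¼))*(-9/7 - 6*(5 + 2)*(-1)/7 - (5 + 2)²/7) = (1/16 + 3136 + 14 + 14)*(-9/7 - 6*(-1) - (7*(-1))²/7) = 50625*(-9/7 - 6/7*(-7) - ⅐*(-7)²)/16 = 50625*(-9/7 + 6 - ⅐*49)/16 = 50625*(-9/7 + 6 - 7)/16 = (50625/16)*(-16/7) = -50625/7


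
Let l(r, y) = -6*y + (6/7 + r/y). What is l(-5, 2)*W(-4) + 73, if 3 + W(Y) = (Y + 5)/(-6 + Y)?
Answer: 16141/140 ≈ 115.29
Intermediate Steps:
l(r, y) = 6/7 - 6*y + r/y (l(r, y) = -6*y + (6*(⅐) + r/y) = -6*y + (6/7 + r/y) = 6/7 - 6*y + r/y)
W(Y) = -3 + (5 + Y)/(-6 + Y) (W(Y) = -3 + (Y + 5)/(-6 + Y) = -3 + (5 + Y)/(-6 + Y))
l(-5, 2)*W(-4) + 73 = (6/7 - 6*2 - 5/2)*((23 - 2*(-4))/(-6 - 4)) + 73 = (6/7 - 12 - 5*½)*((23 + 8)/(-10)) + 73 = (6/7 - 12 - 5/2)*(-⅒*31) + 73 = -191/14*(-31/10) + 73 = 5921/140 + 73 = 16141/140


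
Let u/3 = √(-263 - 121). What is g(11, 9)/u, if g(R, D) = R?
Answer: -11*I*√6/144 ≈ -0.18711*I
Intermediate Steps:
u = 24*I*√6 (u = 3*√(-263 - 121) = 3*√(-384) = 3*(8*I*√6) = 24*I*√6 ≈ 58.788*I)
g(11, 9)/u = 11/((24*I*√6)) = 11*(-I*√6/144) = -11*I*√6/144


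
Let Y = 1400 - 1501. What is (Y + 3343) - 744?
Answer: 2498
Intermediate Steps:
Y = -101
(Y + 3343) - 744 = (-101 + 3343) - 744 = 3242 - 744 = 2498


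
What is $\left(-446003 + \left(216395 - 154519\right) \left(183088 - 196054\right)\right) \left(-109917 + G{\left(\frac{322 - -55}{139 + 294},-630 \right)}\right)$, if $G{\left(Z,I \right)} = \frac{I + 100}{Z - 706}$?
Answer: $\frac{26939416530289721873}{305321} \approx 8.8233 \cdot 10^{13}$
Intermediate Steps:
$G{\left(Z,I \right)} = \frac{100 + I}{-706 + Z}$
$\left(-446003 + \left(216395 - 154519\right) \left(183088 - 196054\right)\right) \left(-109917 + G{\left(\frac{322 - -55}{139 + 294},-630 \right)}\right) = \left(-446003 + \left(216395 - 154519\right) \left(183088 - 196054\right)\right) \left(-109917 + \frac{100 - 630}{-706 + \frac{322 - -55}{139 + 294}}\right) = \left(-446003 + 61876 \left(-12966\right)\right) \left(-109917 + \frac{1}{-706 + \frac{322 + 55}{433}} \left(-530\right)\right) = \left(-446003 - 802284216\right) \left(-109917 + \frac{1}{-706 + 377 \cdot \frac{1}{433}} \left(-530\right)\right) = - 802730219 \left(-109917 + \frac{1}{-706 + \frac{377}{433}} \left(-530\right)\right) = - 802730219 \left(-109917 + \frac{1}{- \frac{305321}{433}} \left(-530\right)\right) = - 802730219 \left(-109917 - - \frac{229490}{305321}\right) = - 802730219 \left(-109917 + \frac{229490}{305321}\right) = \left(-802730219\right) \left(- \frac{33559738867}{305321}\right) = \frac{26939416530289721873}{305321}$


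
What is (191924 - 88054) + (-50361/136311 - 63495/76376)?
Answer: 360455510781213/3470296312 ≈ 1.0387e+5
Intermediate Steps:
(191924 - 88054) + (-50361/136311 - 63495/76376) = 103870 + (-50361*1/136311 - 63495*1/76376) = 103870 + (-16787/45437 - 63495/76376) = 103870 - 4167146227/3470296312 = 360455510781213/3470296312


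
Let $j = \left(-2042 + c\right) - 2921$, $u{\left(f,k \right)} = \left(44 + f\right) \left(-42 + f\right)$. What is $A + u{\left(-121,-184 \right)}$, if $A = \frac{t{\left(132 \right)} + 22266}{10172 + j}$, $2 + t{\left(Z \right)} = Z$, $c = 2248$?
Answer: $\frac{93615203}{7457} \approx 12554.0$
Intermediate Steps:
$u{\left(f,k \right)} = \left(-42 + f\right) \left(44 + f\right)$
$t{\left(Z \right)} = -2 + Z$
$j = -2715$ ($j = \left(-2042 + 2248\right) - 2921 = 206 - 2921 = -2715$)
$A = \frac{22396}{7457}$ ($A = \frac{\left(-2 + 132\right) + 22266}{10172 - 2715} = \frac{130 + 22266}{7457} = 22396 \cdot \frac{1}{7457} = \frac{22396}{7457} \approx 3.0034$)
$A + u{\left(-121,-184 \right)} = \frac{22396}{7457} + \left(-1848 + \left(-121\right)^{2} + 2 \left(-121\right)\right) = \frac{22396}{7457} - -12551 = \frac{22396}{7457} + 12551 = \frac{93615203}{7457}$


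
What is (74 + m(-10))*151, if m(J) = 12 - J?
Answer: 14496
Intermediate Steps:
(74 + m(-10))*151 = (74 + (12 - 1*(-10)))*151 = (74 + (12 + 10))*151 = (74 + 22)*151 = 96*151 = 14496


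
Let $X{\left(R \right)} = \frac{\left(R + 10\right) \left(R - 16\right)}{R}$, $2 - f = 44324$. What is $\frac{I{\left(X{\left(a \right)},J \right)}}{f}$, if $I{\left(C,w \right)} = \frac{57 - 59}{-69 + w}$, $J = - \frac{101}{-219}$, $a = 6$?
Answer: $- \frac{73}{110878870} \approx -6.5838 \cdot 10^{-7}$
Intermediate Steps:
$f = -44322$ ($f = 2 - 44324 = -44322$)
$J = \frac{101}{219}$ ($J = \left(-101\right) \left(- \frac{1}{219}\right) = \frac{101}{219} \approx 0.46119$)
$X{\left(R \right)} = \frac{\left(-16 + R\right) \left(10 + R\right)}{R}$ ($X{\left(R \right)} = \frac{\left(10 + R\right) \left(-16 + R\right)}{R} = \frac{\left(-16 + R\right) \left(10 + R\right)}{R}$)
$I{\left(C,w \right)} = - \frac{2}{-69 + w}$
$\frac{I{\left(X{\left(a \right)},J \right)}}{f} = \frac{\left(-2\right) \frac{1}{-69 + \frac{101}{219}}}{-44322} = - \frac{2}{- \frac{15010}{219}} \left(- \frac{1}{44322}\right) = \left(-2\right) \left(- \frac{219}{15010}\right) \left(- \frac{1}{44322}\right) = \frac{219}{7505} \left(- \frac{1}{44322}\right) = - \frac{73}{110878870}$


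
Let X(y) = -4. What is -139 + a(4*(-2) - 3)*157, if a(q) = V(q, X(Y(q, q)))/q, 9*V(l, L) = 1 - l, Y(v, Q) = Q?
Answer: -5215/33 ≈ -158.03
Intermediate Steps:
V(l, L) = ⅑ - l/9 (V(l, L) = (1 - l)/9 = ⅑ - l/9)
a(q) = (⅑ - q/9)/q
-139 + a(4*(-2) - 3)*157 = -139 + ((1 - (4*(-2) - 3))/(9*(4*(-2) - 3)))*157 = -139 + ((1 - (-8 - 3))/(9*(-8 - 3)))*157 = -139 + ((⅑)*(1 - 1*(-11))/(-11))*157 = -139 + ((⅑)*(-1/11)*(1 + 11))*157 = -139 + ((⅑)*(-1/11)*12)*157 = -139 - 4/33*157 = -139 - 628/33 = -5215/33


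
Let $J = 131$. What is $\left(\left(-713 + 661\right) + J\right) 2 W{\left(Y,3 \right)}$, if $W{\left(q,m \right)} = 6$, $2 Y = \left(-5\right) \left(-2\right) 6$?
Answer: $948$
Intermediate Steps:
$Y = 30$ ($Y = \frac{\left(-5\right) \left(-2\right) 6}{2} = \frac{10 \cdot 6}{2} = \frac{1}{2} \cdot 60 = 30$)
$\left(\left(-713 + 661\right) + J\right) 2 W{\left(Y,3 \right)} = \left(\left(-713 + 661\right) + 131\right) 2 \cdot 6 = \left(-52 + 131\right) 12 = 79 \cdot 12 = 948$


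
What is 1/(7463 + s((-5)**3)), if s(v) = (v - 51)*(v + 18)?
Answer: 1/26295 ≈ 3.8030e-5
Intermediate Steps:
s(v) = (-51 + v)*(18 + v)
1/(7463 + s((-5)**3)) = 1/(7463 + (-918 + ((-5)**3)**2 - 33*(-5)**3)) = 1/(7463 + (-918 + (-125)**2 - 33*(-125))) = 1/(7463 + (-918 + 15625 + 4125)) = 1/(7463 + 18832) = 1/26295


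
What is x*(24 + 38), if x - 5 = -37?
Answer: -1984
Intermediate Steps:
x = -32 (x = 5 - 37 = -32)
x*(24 + 38) = -32*(24 + 38) = -32*62 = -1984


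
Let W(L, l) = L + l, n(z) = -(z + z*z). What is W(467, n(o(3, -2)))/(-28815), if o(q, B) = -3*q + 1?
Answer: -137/9605 ≈ -0.014263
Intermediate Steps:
o(q, B) = 1 - 3*q
n(z) = -z - z**2 (n(z) = -(z + z**2) = -z - z**2)
W(467, n(o(3, -2)))/(-28815) = (467 - (1 - 3*3)*(1 + (1 - 3*3)))/(-28815) = (467 - (1 - 9)*(1 + (1 - 9)))*(-1/28815) = (467 - 1*(-8)*(1 - 8))*(-1/28815) = (467 - 1*(-8)*(-7))*(-1/28815) = (467 - 56)*(-1/28815) = 411*(-1/28815) = -137/9605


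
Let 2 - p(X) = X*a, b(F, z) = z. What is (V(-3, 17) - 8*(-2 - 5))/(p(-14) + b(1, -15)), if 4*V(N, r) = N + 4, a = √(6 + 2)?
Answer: 2925/5596 + 1575*√2/1399 ≈ 2.1148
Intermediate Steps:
a = 2*√2 (a = √8 = 2*√2 ≈ 2.8284)
p(X) = 2 - 2*X*√2 (p(X) = 2 - X*2*√2 = 2 - 2*X*√2)
V(N, r) = 1 + N/4 (V(N, r) = (N + 4)/4 = (4 + N)/4 = 1 + N/4)
(V(-3, 17) - 8*(-2 - 5))/(p(-14) + b(1, -15)) = ((1 + (¼)*(-3)) - 8*(-2 - 5))/((2 - 2*(-14)*√2) - 15) = ((1 - ¾) - 8*(-7))/((2 + 28*√2) - 15) = (¼ + 56)/(-13 + 28*√2) = 225/(4*(-13 + 28*√2))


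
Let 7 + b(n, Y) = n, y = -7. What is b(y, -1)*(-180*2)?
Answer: 5040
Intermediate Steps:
b(n, Y) = -7 + n
b(y, -1)*(-180*2) = (-7 - 7)*(-180*2) = -14*(-360) = 5040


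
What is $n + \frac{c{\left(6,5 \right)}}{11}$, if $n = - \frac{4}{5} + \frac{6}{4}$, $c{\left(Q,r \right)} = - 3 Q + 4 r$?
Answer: $\frac{97}{110} \approx 0.88182$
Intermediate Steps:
$n = \frac{7}{10}$ ($n = \left(-4\right) \frac{1}{5} + 6 \cdot \frac{1}{4} = - \frac{4}{5} + \frac{3}{2} = \frac{7}{10} \approx 0.7$)
$n + \frac{c{\left(6,5 \right)}}{11} = \frac{7}{10} + \frac{\left(-3\right) 6 + 4 \cdot 5}{11} = \frac{7}{10} + \left(-18 + 20\right) \frac{1}{11} = \frac{7}{10} + 2 \cdot \frac{1}{11} = \frac{7}{10} + \frac{2}{11} = \frac{97}{110}$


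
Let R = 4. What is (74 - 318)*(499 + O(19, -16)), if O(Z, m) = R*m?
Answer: -106140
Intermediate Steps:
O(Z, m) = 4*m
(74 - 318)*(499 + O(19, -16)) = (74 - 318)*(499 + 4*(-16)) = -244*(499 - 64) = -244*435 = -106140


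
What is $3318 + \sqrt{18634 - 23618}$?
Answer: $3318 + 2 i \sqrt{1246} \approx 3318.0 + 70.597 i$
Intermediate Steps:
$3318 + \sqrt{18634 - 23618} = 3318 + \sqrt{-4984} = 3318 + 2 i \sqrt{1246}$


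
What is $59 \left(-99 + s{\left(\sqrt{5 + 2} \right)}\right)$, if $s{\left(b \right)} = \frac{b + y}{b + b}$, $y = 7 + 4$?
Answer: $- \frac{11623}{2} + \frac{649 \sqrt{7}}{14} \approx -5688.9$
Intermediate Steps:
$y = 11$
$s{\left(b \right)} = \frac{11 + b}{2 b}$ ($s{\left(b \right)} = \frac{b + 11}{b + b} = \frac{11 + b}{2 b}$)
$59 \left(-99 + s{\left(\sqrt{5 + 2} \right)}\right) = 59 \left(-99 + \frac{11 + \sqrt{5 + 2}}{2 \sqrt{5 + 2}}\right) = 59 \left(-99 + \frac{11 + \sqrt{7}}{2 \sqrt{7}}\right) = 59 \left(-99 + \frac{\frac{\sqrt{7}}{7} \left(11 + \sqrt{7}\right)}{2}\right) = 59 \left(-99 + \frac{\sqrt{7} \left(11 + \sqrt{7}\right)}{14}\right) = -5841 + \frac{59 \sqrt{7} \left(11 + \sqrt{7}\right)}{14}$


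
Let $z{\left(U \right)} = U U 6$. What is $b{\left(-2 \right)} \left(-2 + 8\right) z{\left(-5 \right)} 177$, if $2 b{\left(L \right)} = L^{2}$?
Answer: $318600$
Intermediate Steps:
$b{\left(L \right)} = \frac{L^{2}}{2}$
$z{\left(U \right)} = 6 U^{2}$ ($z{\left(U \right)} = U^{2} \cdot 6 = 6 U^{2}$)
$b{\left(-2 \right)} \left(-2 + 8\right) z{\left(-5 \right)} 177 = \frac{\left(-2\right)^{2}}{2} \left(-2 + 8\right) 6 \left(-5\right)^{2} \cdot 177 = \frac{1}{2} \cdot 4 \cdot 6 \cdot 6 \cdot 25 \cdot 177 = 2 \cdot 6 \cdot 150 \cdot 177 = 12 \cdot 150 \cdot 177 = 1800 \cdot 177 = 318600$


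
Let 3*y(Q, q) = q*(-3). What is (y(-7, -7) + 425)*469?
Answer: 202608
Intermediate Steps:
y(Q, q) = -q (y(Q, q) = (q*(-3))/3 = (-3*q)/3 = -q)
(y(-7, -7) + 425)*469 = (-1*(-7) + 425)*469 = (7 + 425)*469 = 432*469 = 202608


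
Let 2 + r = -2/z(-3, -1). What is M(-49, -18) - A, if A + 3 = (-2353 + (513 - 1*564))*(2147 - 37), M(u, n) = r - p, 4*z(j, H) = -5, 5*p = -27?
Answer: 5072448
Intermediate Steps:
p = -27/5 (p = (⅕)*(-27) = -27/5 ≈ -5.4000)
z(j, H) = -5/4 (z(j, H) = (¼)*(-5) = -5/4)
r = -⅖ (r = -2 - 2/(-5/4) = -2 - 2*(-⅘) = -2 + 8/5 = -⅖ ≈ -0.40000)
M(u, n) = 5 (M(u, n) = -⅖ - 1*(-27/5) = -⅖ + 27/5 = 5)
A = -5072443 (A = -3 + (-2353 + (513 - 1*564))*(2147 - 37) = -3 + (-2353 + (513 - 564))*2110 = -3 + (-2353 - 51)*2110 = -3 - 2404*2110 = -3 - 5072440 = -5072443)
M(-49, -18) - A = 5 - 1*(-5072443) = 5 + 5072443 = 5072448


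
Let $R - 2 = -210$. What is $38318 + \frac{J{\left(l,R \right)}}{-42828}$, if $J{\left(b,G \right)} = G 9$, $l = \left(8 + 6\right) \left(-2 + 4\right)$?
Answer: $\frac{136757098}{3569} \approx 38318.0$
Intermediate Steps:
$R = -208$ ($R = 2 - 210 = -208$)
$l = 28$ ($l = 14 \cdot 2 = 28$)
$J{\left(b,G \right)} = 9 G$
$38318 + \frac{J{\left(l,R \right)}}{-42828} = 38318 + \frac{9 \left(-208\right)}{-42828} = 38318 - - \frac{156}{3569} = 38318 + \frac{156}{3569} = \frac{136757098}{3569}$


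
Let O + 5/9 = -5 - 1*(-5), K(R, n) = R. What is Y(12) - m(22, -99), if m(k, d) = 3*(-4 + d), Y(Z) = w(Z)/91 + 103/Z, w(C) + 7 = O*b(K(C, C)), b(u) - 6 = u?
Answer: 346597/1092 ≈ 317.40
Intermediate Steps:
O = -5/9 (O = -5/9 + (-5 - 1*(-5)) = -5/9 + (-5 + 5) = -5/9 + 0 = -5/9 ≈ -0.55556)
b(u) = 6 + u
w(C) = -31/3 - 5*C/9 (w(C) = -7 - 5*(6 + C)/9 = -7 + (-10/3 - 5*C/9) = -31/3 - 5*C/9)
Y(Z) = -31/273 + 103/Z - 5*Z/819 (Y(Z) = (-31/3 - 5*Z/9)/91 + 103/Z = (-31/3 - 5*Z/9)*(1/91) + 103/Z = (-31/273 - 5*Z/819) + 103/Z = -31/273 + 103/Z - 5*Z/819)
m(k, d) = -12 + 3*d
Y(12) - m(22, -99) = (1/819)*(84357 - 1*12*(93 + 5*12))/12 - (-12 + 3*(-99)) = (1/819)*(1/12)*(84357 - 1*12*(93 + 60)) - (-12 - 297) = (1/819)*(1/12)*(84357 - 1*12*153) - 1*(-309) = (1/819)*(1/12)*(84357 - 1836) + 309 = (1/819)*(1/12)*82521 + 309 = 9169/1092 + 309 = 346597/1092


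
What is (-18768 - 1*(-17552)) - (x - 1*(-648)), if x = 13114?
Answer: -14978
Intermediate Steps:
(-18768 - 1*(-17552)) - (x - 1*(-648)) = (-18768 - 1*(-17552)) - (13114 - 1*(-648)) = (-18768 + 17552) - (13114 + 648) = -1216 - 1*13762 = -1216 - 13762 = -14978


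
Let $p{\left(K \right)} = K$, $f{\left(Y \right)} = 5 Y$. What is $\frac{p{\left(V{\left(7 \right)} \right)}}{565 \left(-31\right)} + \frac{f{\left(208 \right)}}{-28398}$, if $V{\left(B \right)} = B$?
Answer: $- \frac{9207193}{248695485} \approx -0.037022$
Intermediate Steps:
$\frac{p{\left(V{\left(7 \right)} \right)}}{565 \left(-31\right)} + \frac{f{\left(208 \right)}}{-28398} = \frac{7}{565 \left(-31\right)} + \frac{5 \cdot 208}{-28398} = \frac{7}{-17515} + 1040 \left(- \frac{1}{28398}\right) = 7 \left(- \frac{1}{17515}\right) - \frac{520}{14199} = - \frac{7}{17515} - \frac{520}{14199} = - \frac{9207193}{248695485}$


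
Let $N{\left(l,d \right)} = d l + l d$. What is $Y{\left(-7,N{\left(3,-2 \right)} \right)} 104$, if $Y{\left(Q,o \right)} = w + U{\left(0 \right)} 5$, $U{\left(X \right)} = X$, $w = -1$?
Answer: $-104$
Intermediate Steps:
$N{\left(l,d \right)} = 2 d l$ ($N{\left(l,d \right)} = d l + d l = 2 d l$)
$Y{\left(Q,o \right)} = -1$ ($Y{\left(Q,o \right)} = -1 + 0 \cdot 5 = -1 + 0 = -1$)
$Y{\left(-7,N{\left(3,-2 \right)} \right)} 104 = \left(-1\right) 104 = -104$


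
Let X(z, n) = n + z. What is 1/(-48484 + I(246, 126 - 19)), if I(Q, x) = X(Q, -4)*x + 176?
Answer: -1/22414 ≈ -4.4615e-5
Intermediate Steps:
I(Q, x) = 176 + x*(-4 + Q) (I(Q, x) = (-4 + Q)*x + 176 = x*(-4 + Q) + 176 = 176 + x*(-4 + Q))
1/(-48484 + I(246, 126 - 19)) = 1/(-48484 + (176 + (126 - 19)*(-4 + 246))) = 1/(-48484 + (176 + 107*242)) = 1/(-48484 + (176 + 25894)) = 1/(-48484 + 26070) = 1/(-22414) = -1/22414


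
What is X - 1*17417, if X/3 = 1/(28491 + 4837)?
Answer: -580473773/33328 ≈ -17417.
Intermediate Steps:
X = 3/33328 (X = 3/(28491 + 4837) = 3/33328 ≈ 9.0014e-5)
X - 1*17417 = 3/33328 - 1*17417 = 3/33328 - 17417 = -580473773/33328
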